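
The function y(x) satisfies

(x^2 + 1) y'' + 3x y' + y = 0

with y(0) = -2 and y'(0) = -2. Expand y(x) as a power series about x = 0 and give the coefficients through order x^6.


Ansatz: y(x) = sum_{n>=0} a_n x^n, so y'(x) = sum_{n>=1} n a_n x^(n-1) and y''(x) = sum_{n>=2} n(n-1) a_n x^(n-2).
Substitute into P(x) y'' + Q(x) y' + R(x) y = 0 with P(x) = x^2 + 1, Q(x) = 3x, R(x) = 1, and match powers of x.
Initial conditions: a_0 = -2, a_1 = -2.
Setting the coefficient of each power of x to zero and solving order by order (substituting the coefficients already found):
  x^0: 2 a_2 + a_0 = 0  ->  2 a_2 = -a_0 = 2  ->  a_2 = 1
  x^1: 6 a_3 + 4 a_1 = 0  ->  6 a_3 = -4 a_1 = 8  ->  a_3 = 4/3
  x^2: 12 a_4 + 9 a_2 = 0  ->  12 a_4 = -9 a_2 = -9  ->  a_4 = -3/4
  x^3: 20 a_5 + 16 a_3 = 0  ->  20 a_5 = -16 a_3 = -64/3  ->  a_5 = -16/15
  x^4: 30 a_6 + 25 a_4 = 0  ->  30 a_6 = -25 a_4 = 75/4  ->  a_6 = 5/8
Truncated series: y(x) = -2 - 2 x + x^2 + (4/3) x^3 - (3/4) x^4 - (16/15) x^5 + (5/8) x^6 + O(x^7).

a_0 = -2; a_1 = -2; a_2 = 1; a_3 = 4/3; a_4 = -3/4; a_5 = -16/15; a_6 = 5/8


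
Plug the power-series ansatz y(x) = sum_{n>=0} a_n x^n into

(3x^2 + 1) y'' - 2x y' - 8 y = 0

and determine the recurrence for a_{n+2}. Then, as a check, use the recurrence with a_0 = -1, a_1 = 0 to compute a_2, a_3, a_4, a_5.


Substitute y = sum_n a_n x^n.
(1 + 3 x^2) y'' contributes (n+2)(n+1) a_{n+2} + 3 n(n-1) a_n at x^n.
-2 x y'(x) contributes -2 n a_n at x^n.
-8 y(x) contributes -8 a_n at x^n.
Matching x^n: (n+2)(n+1) a_{n+2} + (3 n(n-1) - 2 n - 8) a_n = 0.
Thus a_{n+2} = (-3 n(n-1) + 2 n + 8) / ((n+1)(n+2)) * a_n.

Check with a_0 = -1, a_1 = 0 (apply the recurrence for n = 0, 1, 2, 3): a_0 = -1, a_1 = 0, a_2 = -4, a_3 = 0, a_4 = -2, a_5 = 0.

a_(n+2) = (-3 n(n-1) + 2 n + 8) / ((n+1)(n+2)) * a_n; check: a_0 = -1, a_1 = 0, a_2 = -4, a_3 = 0, a_4 = -2, a_5 = 0


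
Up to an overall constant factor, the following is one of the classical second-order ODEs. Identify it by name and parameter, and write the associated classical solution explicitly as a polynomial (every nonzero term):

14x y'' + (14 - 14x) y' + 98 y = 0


All three coefficients share the factor 14; dividing through by 14 gives  x y'' + (1 - x) y' + 7 y = 0.
This matches the Laguerre equation x y'' + (1 - x) y' + n y = 0 with n = 7; the polynomial solution is L_7(x).
With y = sum_k a_k x^k, matching x^k gives (k+1)k a_{k+1} + (k+1) a_{k+1} - k a_k + n a_k = 0, i.e. (k+1)^2 a_{k+1} = (k - n) a_k = (k - 7) a_k. The right side vanishes at k = 7, so the series terminates at degree 7.
Standard normalization L_n(0) = 1 gives a_0 = 1. Work upward with a_{k+1} = (k - 7) a_k / (k+1)^2:
  a_1 = (0 - 7)(1) / 1^2 = -7/1 = -7
  a_2 = (1 - 7)(-7) / 2^2 = 42/4 = 21/2
  a_3 = (2 - 7)(21/2) / 3^2 = (-105/2)/9 = -35/6
  a_4 = (3 - 7)(-35/6) / 4^2 = (70/3)/16 = 35/24
  a_5 = (4 - 7)(35/24) / 5^2 = (-35/8)/25 = -7/40
  a_6 = (5 - 7)(-7/40) / 6^2 = (7/20)/36 = 7/720
  a_7 = (6 - 7)(7/720) / 7^2 = (-7/720)/49 = -1/5040
Hence L_7(x) = -x^7/5040 + 7 x^6/720 - 7 x^5/40 + 35 x^4/24 - 35 x^3/6 + 21 x^2/2 - 7 x + 1.

L_7(x); series = -x^7/5040 + 7 x^6/720 - 7 x^5/40 + 35 x^4/24 - 35 x^3/6 + 21 x^2/2 - 7 x + 1


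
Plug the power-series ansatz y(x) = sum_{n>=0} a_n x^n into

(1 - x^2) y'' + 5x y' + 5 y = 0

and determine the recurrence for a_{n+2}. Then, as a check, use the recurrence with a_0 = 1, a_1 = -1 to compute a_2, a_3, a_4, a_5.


Substitute y = sum_n a_n x^n.
(1 - 1 x^2) y'' contributes (n+2)(n+1) a_{n+2} - n(n-1) a_n at x^n.
5 x y'(x) contributes 5 n a_n at x^n.
5 y(x) contributes 5 a_n at x^n.
Matching x^n: (n+2)(n+1) a_{n+2} + (-n(n-1) + 5 n + 5) a_n = 0.
Thus a_{n+2} = (n(n-1) - 5 n - 5) / ((n+1)(n+2)) * a_n.

Check with a_0 = 1, a_1 = -1 (apply the recurrence for n = 0, 1, 2, 3): a_0 = 1, a_1 = -1, a_2 = -5/2, a_3 = 5/3, a_4 = 65/24, a_5 = -7/6.

a_(n+2) = (n(n-1) - 5 n - 5) / ((n+1)(n+2)) * a_n; check: a_0 = 1, a_1 = -1, a_2 = -5/2, a_3 = 5/3, a_4 = 65/24, a_5 = -7/6


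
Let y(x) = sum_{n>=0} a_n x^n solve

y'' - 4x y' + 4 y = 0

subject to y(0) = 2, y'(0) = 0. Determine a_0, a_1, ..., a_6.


Ansatz: y(x) = sum_{n>=0} a_n x^n, so y'(x) = sum_{n>=1} n a_n x^(n-1) and y''(x) = sum_{n>=2} n(n-1) a_n x^(n-2).
Substitute into P(x) y'' + Q(x) y' + R(x) y = 0 with P(x) = 1, Q(x) = -4x, R(x) = 4, and match powers of x.
Initial conditions: a_0 = 2, a_1 = 0.
Setting the coefficient of each power of x to zero and solving order by order (substituting the coefficients already found):
  x^0: 2 a_2 + 4 a_0 = 0  ->  2 a_2 = -4 a_0 = -8  ->  a_2 = -4
  x^1: 6 a_3 = 0  ->  a_3 = 0
  x^2: 12 a_4 - 4 a_2 = 0  ->  12 a_4 = 4 a_2 = -16  ->  a_4 = -4/3
  x^3: 20 a_5 - 8 a_3 = 0  ->  20 a_5 = 8 a_3 = 0  ->  a_5 = 0
  x^4: 30 a_6 - 12 a_4 = 0  ->  30 a_6 = 12 a_4 = -16  ->  a_6 = -8/15
Truncated series: y(x) = 2 - 4 x^2 - (4/3) x^4 - (8/15) x^6 + O(x^7).

a_0 = 2; a_1 = 0; a_2 = -4; a_3 = 0; a_4 = -4/3; a_5 = 0; a_6 = -8/15


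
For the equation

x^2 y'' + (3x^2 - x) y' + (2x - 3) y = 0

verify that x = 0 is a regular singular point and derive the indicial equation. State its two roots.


Divide by x^2 to reach normal form y'' + P_1(x) y' + P_2(x) y = 0 with P_1(x) = 3 - 1/x and P_2(x) = 2/x - 3/x^2.
x = 0 is a singular point because the y'-coefficient 3 - 1/x has a pole at x = 0 and the y-coefficient 2/x - 3/x^2 has a pole at x = 0.
It is a regular singular point because x P_1(x) = p(x) = 3x - 1 and x^2 P_2(x) = q(x) = 2x - 3 are polynomials, hence analytic at x = 0.
p(0) = -1,  q(0) = -3.
Indicial equation: r(r-1) + p(0) r + q(0) = 0, i.e. r^2 + (p(0) - 1) r + q(0) = 0, i.e. r^2 - 2 r - 3 = 0.
Discriminant: (-2)^2 - 4(-3) = 16, so r = (2 ± 4)/2.
Solving: r_1 = 3, r_2 = -1.

indicial: r^2 - 2 r - 3 = 0; roots r_1 = 3, r_2 = -1


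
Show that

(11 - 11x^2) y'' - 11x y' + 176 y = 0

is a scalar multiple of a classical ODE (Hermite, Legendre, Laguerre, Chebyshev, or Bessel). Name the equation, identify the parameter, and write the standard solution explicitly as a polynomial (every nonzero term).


All three coefficients share the factor 11; dividing through by 11 gives  (1 - x^2) y'' - x y' + 16 y = 0.
This matches the Chebyshev equation (1 - x^2) y'' - x y' + n^2 y = 0 (note the -x y' term, not -2x y') with n^2 = 16, so n = 4; the polynomial solution is T_4(x).
With y = sum_k a_k x^k, matching x^k gives (k+2)(k+1) a_{k+2} = (k^2 - n^2) a_k = (k - 4)(k + 4) a_k. The right side vanishes at k = 4, so the series with the parity of 4 terminates at degree 4.
Standard normalization: leading coefficient of T_n is 2^(n-1), so a_4 = 2^3 = 8. Work downward with a_k = (k+1)(k+2) a_{k+2} / ((k - 4)(k + 4)):
  a_2 = (3)(4)(8) / ((2 - 4)(2 + 4)) = 96/(-12) = -8
  a_0 = (1)(2)(-8) / ((0 - 4)(0 + 4)) = -16/(-16) = 1
Hence T_4(x) = 8 x^4 - 8 x^2 + 1.

T_4(x); series = 8 x^4 - 8 x^2 + 1


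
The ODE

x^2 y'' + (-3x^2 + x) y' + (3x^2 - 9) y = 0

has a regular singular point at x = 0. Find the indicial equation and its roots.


Divide by x^2 to reach normal form y'' + P_1(x) y' + P_2(x) y = 0 with P_1(x) = -3 + 1/x and P_2(x) = 3 - 9/x^2.
x = 0 is a singular point because the y'-coefficient -3 + 1/x has a pole at x = 0 and the y-coefficient 3 - 9/x^2 has a pole at x = 0.
It is a regular singular point because x P_1(x) = p(x) = 1 - 3x and x^2 P_2(x) = q(x) = 3x^2 - 9 are polynomials, hence analytic at x = 0.
p(0) = 1,  q(0) = -9.
Indicial equation: r(r-1) + p(0) r + q(0) = 0, i.e. r^2 + (p(0) - 1) r + q(0) = 0, i.e. r^2 - 9 = 0.
Discriminant: (0)^2 - 4(-9) = 36, so r = (0 ± 6)/2.
Solving: r_1 = 3, r_2 = -3.

indicial: r^2 - 9 = 0; roots r_1 = 3, r_2 = -3


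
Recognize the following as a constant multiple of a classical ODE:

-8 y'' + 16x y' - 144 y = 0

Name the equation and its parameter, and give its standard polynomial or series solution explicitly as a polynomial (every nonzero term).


All three coefficients share the factor -8; dividing through by -8 gives  y'' - 2x y' + 18 y = 0.
This matches the Hermite equation y'' - 2x y' + 2n y = 0 with 2n = 18, so n = 9; the polynomial solution is H_9(x).
With y = sum_k a_k x^k, matching x^k gives (k+2)(k+1) a_{k+2} = 2(k - n) a_k = 2(k - 9) a_k. The right side vanishes at k = 9, so the series with the parity of 9 terminates at degree 9.
Standard normalization: leading coefficient of H_n is 2^n, so a_9 = 2^9 = 512. Work downward with a_k = (k+1)(k+2) a_{k+2} / (2(k - n)):
  a_7 = (8)(9)(512) / (2(7 - 9)) = 36864/(-4) = -9216
  a_5 = (6)(7)(-9216) / (2(5 - 9)) = -387072/(-8) = 48384
  a_3 = (4)(5)(48384) / (2(3 - 9)) = 967680/(-12) = -80640
  a_1 = (2)(3)(-80640) / (2(1 - 9)) = -483840/(-16) = 30240
Hence H_9(x) = 512 x^9 - 9216 x^7 + 48384 x^5 - 80640 x^3 + 30240 x.

H_9(x); series = 512 x^9 - 9216 x^7 + 48384 x^5 - 80640 x^3 + 30240 x


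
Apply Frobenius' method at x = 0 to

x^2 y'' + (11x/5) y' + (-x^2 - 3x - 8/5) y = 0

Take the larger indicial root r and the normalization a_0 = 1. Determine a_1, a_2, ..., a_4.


Write in Frobenius form y'' + (p(x)/x) y' + (q(x)/x^2) y = 0:
  p(x) = 11/5,  q(x) = -x^2 - 3x - 8/5.
Indicial equation: r(r-1) + (11/5) r + (-8/5) = 0 -> roots r_1 = 4/5, r_2 = -2.
Take r = r_1 = 4/5. Let y(x) = x^r sum_{n>=0} a_n x^n with a_0 = 1.
Substitute y = x^r sum a_n x^n and match x^{r+n}. The recurrence is
  D(n) a_n - 3 a_{n-1} - 1 a_{n-2} = 0,  where D(n) = (r+n)(r+n-1) + (11/5)(r+n) + (-8/5).
  a_n = [3 a_{n-1} + 1 a_{n-2}] / D(n).
Since the indicial polynomial factors as (r - r_1)(r - r_2), D(n) = (r_1 + n - r_1)(r_1 + n - r_2) = n(n + 14/5).
Evaluating step by step (a_0 = 1):
  n = 1: D(1) = 1(1 + 14/5) = 19/5; numerator = 3(1) = 3; a_1 = (3)/(19/5) = 15/19
  n = 2: D(2) = 2(2 + 14/5) = 48/5; numerator = 3(15/19) + 1(1) = 64/19; a_2 = (64/19)/(48/5) = 20/57
  n = 3: D(3) = 3(3 + 14/5) = 87/5; numerator = 3(20/57) + 1(15/19) = 35/19; a_3 = (35/19)/(87/5) = 175/1653
  n = 4: D(4) = 4(4 + 14/5) = 136/5; numerator = 3(175/1653) + 1(20/57) = 1105/1653; a_4 = (1105/1653)/(136/5) = 325/13224

r = 4/5; a_0 = 1; a_1 = 15/19; a_2 = 20/57; a_3 = 175/1653; a_4 = 325/13224


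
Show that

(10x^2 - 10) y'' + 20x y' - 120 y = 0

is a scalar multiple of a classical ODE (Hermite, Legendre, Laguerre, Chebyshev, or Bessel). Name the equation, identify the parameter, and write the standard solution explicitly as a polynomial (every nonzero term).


All three coefficients share the factor -10; dividing through by -10 gives  (1 - x^2) y'' - 2x y' + 12 y = 0.
This matches the Legendre equation (1 - x^2) y'' - 2x y' + n(n+1) y = 0 (note the -2x y' term) with n(n+1) = 12, so n = 3; the polynomial solution is P_3(x).
With y = sum_k a_k x^k, matching x^k gives (k+2)(k+1) a_{k+2} = [k(k+1) - n(n+1)] a_k = (k - 3)(k + 4) a_k. The right side vanishes at k = 3, so the series with the parity of 3 terminates at degree 3.
Standard normalization (P_n(1) = 1): leading coefficient (2n)!/(2^n (n!)^2) = 720/(8*36) = 5/2, so a_3 = 5/2. Work downward with a_k = (k+1)(k+2) a_{k+2} / ((k - 3)(k + 4)):
  a_1 = (2)(3)(5/2) / ((1 - 3)(1 + 4)) = 15/(-10) = -3/2
Hence P_3(x) = 5 x^3/2 - 3 x/2.

P_3(x); series = 5 x^3/2 - 3 x/2


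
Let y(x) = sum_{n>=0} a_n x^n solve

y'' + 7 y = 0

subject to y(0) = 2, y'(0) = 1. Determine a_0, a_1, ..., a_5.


Ansatz: y(x) = sum_{n>=0} a_n x^n, so y'(x) = sum_{n>=1} n a_n x^(n-1) and y''(x) = sum_{n>=2} n(n-1) a_n x^(n-2).
Substitute into P(x) y'' + Q(x) y' + R(x) y = 0 with P(x) = 1, Q(x) = 0, R(x) = 7, and match powers of x.
Initial conditions: a_0 = 2, a_1 = 1.
Setting the coefficient of each power of x to zero and solving order by order (substituting the coefficients already found):
  x^0: 2 a_2 + 7 a_0 = 0  ->  2 a_2 = -7 a_0 = -14  ->  a_2 = -7
  x^1: 6 a_3 + 7 a_1 = 0  ->  6 a_3 = -7 a_1 = -7  ->  a_3 = -7/6
  x^2: 12 a_4 + 7 a_2 = 0  ->  12 a_4 = -7 a_2 = 49  ->  a_4 = 49/12
  x^3: 20 a_5 + 7 a_3 = 0  ->  20 a_5 = -7 a_3 = 49/6  ->  a_5 = 49/120
Truncated series: y(x) = 2 + x - 7 x^2 - (7/6) x^3 + (49/12) x^4 + (49/120) x^5 + O(x^6).

a_0 = 2; a_1 = 1; a_2 = -7; a_3 = -7/6; a_4 = 49/12; a_5 = 49/120


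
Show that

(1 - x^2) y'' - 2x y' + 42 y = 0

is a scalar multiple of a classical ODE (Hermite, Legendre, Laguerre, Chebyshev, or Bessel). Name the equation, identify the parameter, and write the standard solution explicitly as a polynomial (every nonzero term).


The equation is already in a standard form:  (1 - x^2) y'' - 2x y' + 42 y = 0.
This matches the Legendre equation (1 - x^2) y'' - 2x y' + n(n+1) y = 0 (note the -2x y' term) with n(n+1) = 42, so n = 6; the polynomial solution is P_6(x).
With y = sum_k a_k x^k, matching x^k gives (k+2)(k+1) a_{k+2} = [k(k+1) - n(n+1)] a_k = (k - 6)(k + 7) a_k. The right side vanishes at k = 6, so the series with the parity of 6 terminates at degree 6.
Standard normalization (P_n(1) = 1): leading coefficient (2n)!/(2^n (n!)^2) = 479001600/(64*518400) = 231/16, so a_6 = 231/16. Work downward with a_k = (k+1)(k+2) a_{k+2} / ((k - 6)(k + 7)):
  a_4 = (5)(6)(231/16) / ((4 - 6)(4 + 7)) = (3465/8)/(-22) = -315/16
  a_2 = (3)(4)(-315/16) / ((2 - 6)(2 + 7)) = (-945/4)/(-36) = 105/16
  a_0 = (1)(2)(105/16) / ((0 - 6)(0 + 7)) = (105/8)/(-42) = -5/16
Hence P_6(x) = 231 x^6/16 - 315 x^4/16 + 105 x^2/16 - 5/16.

P_6(x); series = 231 x^6/16 - 315 x^4/16 + 105 x^2/16 - 5/16


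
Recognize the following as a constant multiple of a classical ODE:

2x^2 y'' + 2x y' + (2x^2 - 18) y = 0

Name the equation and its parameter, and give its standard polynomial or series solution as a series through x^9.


All three coefficients share the factor 2; dividing through by 2 gives  x^2 y'' + x y' + (x^2 - 9) y = 0.
This matches the Bessel equation x^2 y'' + x y' + (x^2 - nu^2) y = 0 with nu^2 = 9, so nu = 3; the solution bounded at x = 0 is J_3(x).
Frobenius at x = 0: indicial roots ±nu; for r = nu the recurrence k(k + 2nu) c_k = -c_{k-2} gives the standard series J_nu(x) = sum_{k>=0} (-1)^k / (k! (k+nu)!) (x/2)^(2k+nu). Evaluate the first 4 terms:
  k = 0: (-1)^0 / (0! * 3! * 2^3) x^3 = 1/(1*6*8) x^3 = (1/48) x^3
  k = 1: (-1)^1 / (1! * 4! * 2^5) x^5 = -1/(1*24*32) x^5 = (-1/768) x^5
  k = 2: (-1)^2 / (2! * 5! * 2^7) x^7 = 1/(2*120*128) x^7 = (1/30720) x^7
  k = 3: (-1)^3 / (3! * 6! * 2^9) x^9 = -1/(6*720*512) x^9 = (-1/2211840) x^9
Hence J_3(x) = -x^9/2211840 + x^7/30720 - x^5/768 + x^3/48 + ....

J_3(x); series = -x^9/2211840 + x^7/30720 - x^5/768 + x^3/48


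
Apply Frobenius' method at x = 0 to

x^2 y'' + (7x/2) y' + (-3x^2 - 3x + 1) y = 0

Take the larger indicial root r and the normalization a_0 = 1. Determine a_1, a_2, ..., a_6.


Write in Frobenius form y'' + (p(x)/x) y' + (q(x)/x^2) y = 0:
  p(x) = 7/2,  q(x) = -3x^2 - 3x + 1.
Indicial equation: r(r-1) + (7/2) r + (1) = 0 -> roots r_1 = -1/2, r_2 = -2.
Take r = r_1 = -1/2. Let y(x) = x^r sum_{n>=0} a_n x^n with a_0 = 1.
Substitute y = x^r sum a_n x^n and match x^{r+n}. The recurrence is
  D(n) a_n - 3 a_{n-1} - 3 a_{n-2} = 0,  where D(n) = (r+n)(r+n-1) + (7/2)(r+n) + (1).
  a_n = [3 a_{n-1} + 3 a_{n-2}] / D(n).
Since the indicial polynomial factors as (r - r_1)(r - r_2), D(n) = (r_1 + n - r_1)(r_1 + n - r_2) = n(n + 3/2).
Evaluating step by step (a_0 = 1):
  n = 1: D(1) = 1(1 + 3/2) = 5/2; numerator = 3(1) = 3; a_1 = (3)/(5/2) = 6/5
  n = 2: D(2) = 2(2 + 3/2) = 7; numerator = 3(6/5) + 3(1) = 33/5; a_2 = (33/5)/(7) = 33/35
  n = 3: D(3) = 3(3 + 3/2) = 27/2; numerator = 3(33/35) + 3(6/5) = 45/7; a_3 = (45/7)/(27/2) = 10/21
  n = 4: D(4) = 4(4 + 3/2) = 22; numerator = 3(10/21) + 3(33/35) = 149/35; a_4 = (149/35)/(22) = 149/770
  n = 5: D(5) = 5(5 + 3/2) = 65/2; numerator = 3(149/770) + 3(10/21) = 221/110; a_5 = (221/110)/(65/2) = 17/275
  n = 6: D(6) = 6(6 + 3/2) = 45; numerator = 3(17/275) + 3(149/770) = 2949/3850; a_6 = (2949/3850)/(45) = 983/57750

r = -1/2; a_0 = 1; a_1 = 6/5; a_2 = 33/35; a_3 = 10/21; a_4 = 149/770; a_5 = 17/275; a_6 = 983/57750


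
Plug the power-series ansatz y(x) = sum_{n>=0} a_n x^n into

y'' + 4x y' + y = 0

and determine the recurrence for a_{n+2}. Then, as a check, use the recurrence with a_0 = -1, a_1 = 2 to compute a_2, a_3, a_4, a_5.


Substitute y = sum_n a_n x^n.
y''(x) has coefficient (n+2)(n+1) a_{n+2} at x^n;
4 x y'(x) has coefficient 4 n a_n at x^n (shift);
y(x) has coefficient 1 a_n at x^n.
Matching x^n: (n+2)(n+1) a_{n+2} + (4n + 1) a_n = 0.
Thus a_{n+2} = (-4n - 1) / ((n+1)(n+2)) * a_n.

Check with a_0 = -1, a_1 = 2 (apply the recurrence for n = 0, 1, 2, 3): a_0 = -1, a_1 = 2, a_2 = 1/2, a_3 = -5/3, a_4 = -3/8, a_5 = 13/12.

a_(n+2) = (-4n - 1) / ((n+1)(n+2)) * a_n; check: a_0 = -1, a_1 = 2, a_2 = 1/2, a_3 = -5/3, a_4 = -3/8, a_5 = 13/12


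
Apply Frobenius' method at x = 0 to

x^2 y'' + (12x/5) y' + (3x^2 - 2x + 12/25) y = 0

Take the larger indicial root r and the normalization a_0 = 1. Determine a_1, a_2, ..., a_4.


Write in Frobenius form y'' + (p(x)/x) y' + (q(x)/x^2) y = 0:
  p(x) = 12/5,  q(x) = 3x^2 - 2x + 12/25.
Indicial equation: r(r-1) + (12/5) r + (12/25) = 0 -> roots r_1 = -3/5, r_2 = -4/5.
Take r = r_1 = -3/5. Let y(x) = x^r sum_{n>=0} a_n x^n with a_0 = 1.
Substitute y = x^r sum a_n x^n and match x^{r+n}. The recurrence is
  D(n) a_n - 2 a_{n-1} + 3 a_{n-2} = 0,  where D(n) = (r+n)(r+n-1) + (12/5)(r+n) + (12/25).
  a_n = [2 a_{n-1} - 3 a_{n-2}] / D(n).
Since the indicial polynomial factors as (r - r_1)(r - r_2), D(n) = (r_1 + n - r_1)(r_1 + n - r_2) = n(n + 1/5).
Evaluating step by step (a_0 = 1):
  n = 1: D(1) = 1(1 + 1/5) = 6/5; numerator = 2(1) = 2; a_1 = (2)/(6/5) = 5/3
  n = 2: D(2) = 2(2 + 1/5) = 22/5; numerator = 2(5/3) - 3(1) = 1/3; a_2 = (1/3)/(22/5) = 5/66
  n = 3: D(3) = 3(3 + 1/5) = 48/5; numerator = 2(5/66) - 3(5/3) = -160/33; a_3 = (-160/33)/(48/5) = -50/99
  n = 4: D(4) = 4(4 + 1/5) = 84/5; numerator = 2(-50/99) - 3(5/66) = -245/198; a_4 = (-245/198)/(84/5) = -175/2376

r = -3/5; a_0 = 1; a_1 = 5/3; a_2 = 5/66; a_3 = -50/99; a_4 = -175/2376


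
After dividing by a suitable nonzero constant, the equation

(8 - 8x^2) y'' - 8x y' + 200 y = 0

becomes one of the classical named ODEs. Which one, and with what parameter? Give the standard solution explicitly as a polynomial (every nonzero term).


All three coefficients share the factor 8; dividing through by 8 gives  (1 - x^2) y'' - x y' + 25 y = 0.
This matches the Chebyshev equation (1 - x^2) y'' - x y' + n^2 y = 0 (note the -x y' term, not -2x y') with n^2 = 25, so n = 5; the polynomial solution is T_5(x).
With y = sum_k a_k x^k, matching x^k gives (k+2)(k+1) a_{k+2} = (k^2 - n^2) a_k = (k - 5)(k + 5) a_k. The right side vanishes at k = 5, so the series with the parity of 5 terminates at degree 5.
Standard normalization: leading coefficient of T_n is 2^(n-1), so a_5 = 2^4 = 16. Work downward with a_k = (k+1)(k+2) a_{k+2} / ((k - 5)(k + 5)):
  a_3 = (4)(5)(16) / ((3 - 5)(3 + 5)) = 320/(-16) = -20
  a_1 = (2)(3)(-20) / ((1 - 5)(1 + 5)) = -120/(-24) = 5
Hence T_5(x) = 16 x^5 - 20 x^3 + 5 x.

T_5(x); series = 16 x^5 - 20 x^3 + 5 x


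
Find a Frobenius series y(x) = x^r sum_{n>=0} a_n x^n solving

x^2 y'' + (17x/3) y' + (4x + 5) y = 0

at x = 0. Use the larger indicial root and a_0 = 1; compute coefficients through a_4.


Write in Frobenius form y'' + (p(x)/x) y' + (q(x)/x^2) y = 0:
  p(x) = 17/3,  q(x) = 4x + 5.
Indicial equation: r(r-1) + (17/3) r + (5) = 0 -> roots r_1 = -5/3, r_2 = -3.
Take r = r_1 = -5/3. Let y(x) = x^r sum_{n>=0} a_n x^n with a_0 = 1.
Substitute y = x^r sum a_n x^n and match x^{r+n}. The recurrence is
  D(n) a_n + 4 a_{n-1} = 0,  where D(n) = (r+n)(r+n-1) + (17/3)(r+n) + (5).
  a_n = -4 / D(n) * a_{n-1}.
Since the indicial polynomial factors as (r - r_1)(r - r_2), D(n) = (r_1 + n - r_1)(r_1 + n - r_2) = n(n + 4/3).
Evaluating step by step (a_0 = 1):
  n = 1: D(1) = 1(1 + 4/3) = 7/3; numerator = -4(1) = -4; a_1 = (-4)/(7/3) = -12/7
  n = 2: D(2) = 2(2 + 4/3) = 20/3; numerator = -4(-12/7) = 48/7; a_2 = (48/7)/(20/3) = 36/35
  n = 3: D(3) = 3(3 + 4/3) = 13; numerator = -4(36/35) = -144/35; a_3 = (-144/35)/(13) = -144/455
  n = 4: D(4) = 4(4 + 4/3) = 64/3; numerator = -4(-144/455) = 576/455; a_4 = (576/455)/(64/3) = 27/455

r = -5/3; a_0 = 1; a_1 = -12/7; a_2 = 36/35; a_3 = -144/455; a_4 = 27/455


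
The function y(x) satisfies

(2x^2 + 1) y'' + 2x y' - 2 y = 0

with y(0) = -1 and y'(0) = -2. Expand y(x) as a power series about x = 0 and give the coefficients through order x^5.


Ansatz: y(x) = sum_{n>=0} a_n x^n, so y'(x) = sum_{n>=1} n a_n x^(n-1) and y''(x) = sum_{n>=2} n(n-1) a_n x^(n-2).
Substitute into P(x) y'' + Q(x) y' + R(x) y = 0 with P(x) = 2x^2 + 1, Q(x) = 2x, R(x) = -2, and match powers of x.
Initial conditions: a_0 = -1, a_1 = -2.
Setting the coefficient of each power of x to zero and solving order by order (substituting the coefficients already found):
  x^0: 2 a_2 - 2 a_0 = 0  ->  2 a_2 = 2 a_0 = -2  ->  a_2 = -1
  x^1: 6 a_3 = 0  ->  a_3 = 0
  x^2: 12 a_4 + 6 a_2 = 0  ->  12 a_4 = -6 a_2 = 6  ->  a_4 = 1/2
  x^3: 20 a_5 + 16 a_3 = 0  ->  20 a_5 = -16 a_3 = 0  ->  a_5 = 0
Truncated series: y(x) = -1 - 2 x - x^2 + (1/2) x^4 + O(x^6).

a_0 = -1; a_1 = -2; a_2 = -1; a_3 = 0; a_4 = 1/2; a_5 = 0


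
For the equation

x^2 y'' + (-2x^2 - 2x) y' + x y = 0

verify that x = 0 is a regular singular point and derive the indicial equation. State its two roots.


Divide by x^2 to reach normal form y'' + P_1(x) y' + P_2(x) y = 0 with P_1(x) = -2 - 2/x and P_2(x) = 1/x.
x = 0 is a singular point because the y'-coefficient -2 - 2/x has a pole at x = 0 and the y-coefficient 1/x has a pole at x = 0.
It is a regular singular point because x P_1(x) = p(x) = -2x - 2 and x^2 P_2(x) = q(x) = x are polynomials, hence analytic at x = 0.
p(0) = -2,  q(0) = 0.
Indicial equation: r(r-1) + p(0) r + q(0) = 0, i.e. r^2 + (p(0) - 1) r + q(0) = 0, i.e. r^2 - 3 r = 0.
Discriminant: (-3)^2 - 4(0) = 9, so r = (3 ± 3)/2.
Solving: r_1 = 3, r_2 = 0.

indicial: r^2 - 3 r = 0; roots r_1 = 3, r_2 = 0


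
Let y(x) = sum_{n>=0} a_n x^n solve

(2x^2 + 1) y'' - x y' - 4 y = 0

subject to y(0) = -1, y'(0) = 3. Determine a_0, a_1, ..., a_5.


Ansatz: y(x) = sum_{n>=0} a_n x^n, so y'(x) = sum_{n>=1} n a_n x^(n-1) and y''(x) = sum_{n>=2} n(n-1) a_n x^(n-2).
Substitute into P(x) y'' + Q(x) y' + R(x) y = 0 with P(x) = 2x^2 + 1, Q(x) = -x, R(x) = -4, and match powers of x.
Initial conditions: a_0 = -1, a_1 = 3.
Setting the coefficient of each power of x to zero and solving order by order (substituting the coefficients already found):
  x^0: 2 a_2 - 4 a_0 = 0  ->  2 a_2 = 4 a_0 = -4  ->  a_2 = -2
  x^1: 6 a_3 - 5 a_1 = 0  ->  6 a_3 = 5 a_1 = 15  ->  a_3 = 5/2
  x^2: 12 a_4 - 2 a_2 = 0  ->  12 a_4 = 2 a_2 = -4  ->  a_4 = -1/3
  x^3: 20 a_5 + 5 a_3 = 0  ->  20 a_5 = -5 a_3 = -25/2  ->  a_5 = -5/8
Truncated series: y(x) = -1 + 3 x - 2 x^2 + (5/2) x^3 - (1/3) x^4 - (5/8) x^5 + O(x^6).

a_0 = -1; a_1 = 3; a_2 = -2; a_3 = 5/2; a_4 = -1/3; a_5 = -5/8


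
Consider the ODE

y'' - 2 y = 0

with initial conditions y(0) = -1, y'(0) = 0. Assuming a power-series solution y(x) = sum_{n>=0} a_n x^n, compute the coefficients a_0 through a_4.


Ansatz: y(x) = sum_{n>=0} a_n x^n, so y'(x) = sum_{n>=1} n a_n x^(n-1) and y''(x) = sum_{n>=2} n(n-1) a_n x^(n-2).
Substitute into P(x) y'' + Q(x) y' + R(x) y = 0 with P(x) = 1, Q(x) = 0, R(x) = -2, and match powers of x.
Initial conditions: a_0 = -1, a_1 = 0.
Setting the coefficient of each power of x to zero and solving order by order (substituting the coefficients already found):
  x^0: 2 a_2 - 2 a_0 = 0  ->  2 a_2 = 2 a_0 = -2  ->  a_2 = -1
  x^1: 6 a_3 - 2 a_1 = 0  ->  6 a_3 = 2 a_1 = 0  ->  a_3 = 0
  x^2: 12 a_4 - 2 a_2 = 0  ->  12 a_4 = 2 a_2 = -2  ->  a_4 = -1/6
Truncated series: y(x) = -1 - x^2 - (1/6) x^4 + O(x^5).

a_0 = -1; a_1 = 0; a_2 = -1; a_3 = 0; a_4 = -1/6


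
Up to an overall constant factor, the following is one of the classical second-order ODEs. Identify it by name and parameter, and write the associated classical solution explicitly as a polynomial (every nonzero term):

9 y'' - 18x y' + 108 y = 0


All three coefficients share the factor 9; dividing through by 9 gives  y'' - 2x y' + 12 y = 0.
This matches the Hermite equation y'' - 2x y' + 2n y = 0 with 2n = 12, so n = 6; the polynomial solution is H_6(x).
With y = sum_k a_k x^k, matching x^k gives (k+2)(k+1) a_{k+2} = 2(k - n) a_k = 2(k - 6) a_k. The right side vanishes at k = 6, so the series with the parity of 6 terminates at degree 6.
Standard normalization: leading coefficient of H_n is 2^n, so a_6 = 2^6 = 64. Work downward with a_k = (k+1)(k+2) a_{k+2} / (2(k - n)):
  a_4 = (5)(6)(64) / (2(4 - 6)) = 1920/(-4) = -480
  a_2 = (3)(4)(-480) / (2(2 - 6)) = -5760/(-8) = 720
  a_0 = (1)(2)(720) / (2(0 - 6)) = 1440/(-12) = -120
Hence H_6(x) = 64 x^6 - 480 x^4 + 720 x^2 - 120.

H_6(x); series = 64 x^6 - 480 x^4 + 720 x^2 - 120


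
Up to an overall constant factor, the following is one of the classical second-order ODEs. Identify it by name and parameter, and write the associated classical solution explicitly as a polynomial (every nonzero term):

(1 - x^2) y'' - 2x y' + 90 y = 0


The equation is already in a standard form:  (1 - x^2) y'' - 2x y' + 90 y = 0.
This matches the Legendre equation (1 - x^2) y'' - 2x y' + n(n+1) y = 0 (note the -2x y' term) with n(n+1) = 90, so n = 9; the polynomial solution is P_9(x).
With y = sum_k a_k x^k, matching x^k gives (k+2)(k+1) a_{k+2} = [k(k+1) - n(n+1)] a_k = (k - 9)(k + 10) a_k. The right side vanishes at k = 9, so the series with the parity of 9 terminates at degree 9.
Standard normalization (P_n(1) = 1): leading coefficient (2n)!/(2^n (n!)^2) = 6402373705728000/(512*131681894400) = 12155/128, so a_9 = 12155/128. Work downward with a_k = (k+1)(k+2) a_{k+2} / ((k - 9)(k + 10)):
  a_7 = (8)(9)(12155/128) / ((7 - 9)(7 + 10)) = (109395/16)/(-34) = -6435/32
  a_5 = (6)(7)(-6435/32) / ((5 - 9)(5 + 10)) = (-135135/16)/(-60) = 9009/64
  a_3 = (4)(5)(9009/64) / ((3 - 9)(3 + 10)) = (45045/16)/(-78) = -1155/32
  a_1 = (2)(3)(-1155/32) / ((1 - 9)(1 + 10)) = (-3465/16)/(-88) = 315/128
Hence P_9(x) = 12155 x^9/128 - 6435 x^7/32 + 9009 x^5/64 - 1155 x^3/32 + 315 x/128.

P_9(x); series = 12155 x^9/128 - 6435 x^7/32 + 9009 x^5/64 - 1155 x^3/32 + 315 x/128


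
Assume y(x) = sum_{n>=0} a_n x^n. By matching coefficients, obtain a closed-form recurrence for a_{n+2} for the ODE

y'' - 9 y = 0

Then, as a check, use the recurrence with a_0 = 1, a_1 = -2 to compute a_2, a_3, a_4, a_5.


Substitute y = sum_n a_n x^n into y'' + (const) y = 0.
y''(x) = sum_{n>=0} (n+2)(n+1) a_{n+2} x^n.
The ODE becomes sum_n [(n+2)(n+1) a_{n+2} - 9 a_n] x^n = 0.
Setting each coefficient to zero gives the recurrence:
  (n+2)(n+1) a_{n+2} - 9 a_n = 0,
  a_{n+2} = 9 / ((n+1)(n+2)) a_n.

Check with a_0 = 1, a_1 = -2 (apply the recurrence for n = 0, 1, 2, 3): a_0 = 1, a_1 = -2, a_2 = 9/2, a_3 = -3, a_4 = 27/8, a_5 = -27/20.

a_{n+2} = 9/((n+1)(n+2)) * a_n; check: a_0 = 1, a_1 = -2, a_2 = 9/2, a_3 = -3, a_4 = 27/8, a_5 = -27/20


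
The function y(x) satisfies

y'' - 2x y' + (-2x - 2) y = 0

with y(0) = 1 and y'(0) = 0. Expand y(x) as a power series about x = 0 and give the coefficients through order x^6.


Ansatz: y(x) = sum_{n>=0} a_n x^n, so y'(x) = sum_{n>=1} n a_n x^(n-1) and y''(x) = sum_{n>=2} n(n-1) a_n x^(n-2).
Substitute into P(x) y'' + Q(x) y' + R(x) y = 0 with P(x) = 1, Q(x) = -2x, R(x) = -2x - 2, and match powers of x.
Initial conditions: a_0 = 1, a_1 = 0.
Setting the coefficient of each power of x to zero and solving order by order (substituting the coefficients already found):
  x^0: 2 a_2 - 2 a_0 = 0  ->  2 a_2 = 2 a_0 = 2  ->  a_2 = 1
  x^1: 6 a_3 - 4 a_1 - 2 a_0 = 0  ->  6 a_3 = 4 a_1 + 2 a_0 = 2  ->  a_3 = 1/3
  x^2: 12 a_4 - 6 a_2 - 2 a_1 = 0  ->  12 a_4 = 6 a_2 + 2 a_1 = 6  ->  a_4 = 1/2
  x^3: 20 a_5 - 8 a_3 - 2 a_2 = 0  ->  20 a_5 = 8 a_3 + 2 a_2 = 14/3  ->  a_5 = 7/30
  x^4: 30 a_6 - 10 a_4 - 2 a_3 = 0  ->  30 a_6 = 10 a_4 + 2 a_3 = 17/3  ->  a_6 = 17/90
Truncated series: y(x) = 1 + x^2 + (1/3) x^3 + (1/2) x^4 + (7/30) x^5 + (17/90) x^6 + O(x^7).

a_0 = 1; a_1 = 0; a_2 = 1; a_3 = 1/3; a_4 = 1/2; a_5 = 7/30; a_6 = 17/90


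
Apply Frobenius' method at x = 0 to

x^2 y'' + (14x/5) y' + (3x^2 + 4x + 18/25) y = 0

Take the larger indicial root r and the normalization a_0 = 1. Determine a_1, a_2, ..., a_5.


Write in Frobenius form y'' + (p(x)/x) y' + (q(x)/x^2) y = 0:
  p(x) = 14/5,  q(x) = 3x^2 + 4x + 18/25.
Indicial equation: r(r-1) + (14/5) r + (18/25) = 0 -> roots r_1 = -3/5, r_2 = -6/5.
Take r = r_1 = -3/5. Let y(x) = x^r sum_{n>=0} a_n x^n with a_0 = 1.
Substitute y = x^r sum a_n x^n and match x^{r+n}. The recurrence is
  D(n) a_n + 4 a_{n-1} + 3 a_{n-2} = 0,  where D(n) = (r+n)(r+n-1) + (14/5)(r+n) + (18/25).
  a_n = [-4 a_{n-1} - 3 a_{n-2}] / D(n).
Since the indicial polynomial factors as (r - r_1)(r - r_2), D(n) = (r_1 + n - r_1)(r_1 + n - r_2) = n(n + 3/5).
Evaluating step by step (a_0 = 1):
  n = 1: D(1) = 1(1 + 3/5) = 8/5; numerator = -4(1) = -4; a_1 = (-4)/(8/5) = -5/2
  n = 2: D(2) = 2(2 + 3/5) = 26/5; numerator = -4(-5/2) - 3(1) = 7; a_2 = (7)/(26/5) = 35/26
  n = 3: D(3) = 3(3 + 3/5) = 54/5; numerator = -4(35/26) - 3(-5/2) = 55/26; a_3 = (55/26)/(54/5) = 275/1404
  n = 4: D(4) = 4(4 + 3/5) = 92/5; numerator = -4(275/1404) - 3(35/26) = -3385/702; a_4 = (-3385/702)/(92/5) = -16925/64584
  n = 5: D(5) = 5(5 + 3/5) = 28; numerator = -4(-16925/64584) - 3(275/1404) = 14875/32292; a_5 = (14875/32292)/(28) = 2125/129168

r = -3/5; a_0 = 1; a_1 = -5/2; a_2 = 35/26; a_3 = 275/1404; a_4 = -16925/64584; a_5 = 2125/129168


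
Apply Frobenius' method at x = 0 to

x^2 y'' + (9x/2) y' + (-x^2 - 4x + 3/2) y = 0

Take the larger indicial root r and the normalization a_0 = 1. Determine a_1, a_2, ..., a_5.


Write in Frobenius form y'' + (p(x)/x) y' + (q(x)/x^2) y = 0:
  p(x) = 9/2,  q(x) = -x^2 - 4x + 3/2.
Indicial equation: r(r-1) + (9/2) r + (3/2) = 0 -> roots r_1 = -1/2, r_2 = -3.
Take r = r_1 = -1/2. Let y(x) = x^r sum_{n>=0} a_n x^n with a_0 = 1.
Substitute y = x^r sum a_n x^n and match x^{r+n}. The recurrence is
  D(n) a_n - 4 a_{n-1} - 1 a_{n-2} = 0,  where D(n) = (r+n)(r+n-1) + (9/2)(r+n) + (3/2).
  a_n = [4 a_{n-1} + 1 a_{n-2}] / D(n).
Since the indicial polynomial factors as (r - r_1)(r - r_2), D(n) = (r_1 + n - r_1)(r_1 + n - r_2) = n(n + 5/2).
Evaluating step by step (a_0 = 1):
  n = 1: D(1) = 1(1 + 5/2) = 7/2; numerator = 4(1) = 4; a_1 = (4)/(7/2) = 8/7
  n = 2: D(2) = 2(2 + 5/2) = 9; numerator = 4(8/7) + 1(1) = 39/7; a_2 = (39/7)/(9) = 13/21
  n = 3: D(3) = 3(3 + 5/2) = 33/2; numerator = 4(13/21) + 1(8/7) = 76/21; a_3 = (76/21)/(33/2) = 152/693
  n = 4: D(4) = 4(4 + 5/2) = 26; numerator = 4(152/693) + 1(13/21) = 1037/693; a_4 = (1037/693)/(26) = 1037/18018
  n = 5: D(5) = 5(5 + 5/2) = 75/2; numerator = 4(1037/18018) + 1(152/693) = 450/1001; a_5 = (450/1001)/(75/2) = 12/1001

r = -1/2; a_0 = 1; a_1 = 8/7; a_2 = 13/21; a_3 = 152/693; a_4 = 1037/18018; a_5 = 12/1001


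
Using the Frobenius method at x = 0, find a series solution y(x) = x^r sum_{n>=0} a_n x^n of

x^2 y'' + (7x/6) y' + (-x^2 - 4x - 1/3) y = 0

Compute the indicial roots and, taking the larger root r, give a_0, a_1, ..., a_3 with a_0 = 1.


Write in Frobenius form y'' + (p(x)/x) y' + (q(x)/x^2) y = 0:
  p(x) = 7/6,  q(x) = -x^2 - 4x - 1/3.
Indicial equation: r(r-1) + (7/6) r + (-1/3) = 0 -> roots r_1 = 1/2, r_2 = -2/3.
Take r = r_1 = 1/2. Let y(x) = x^r sum_{n>=0} a_n x^n with a_0 = 1.
Substitute y = x^r sum a_n x^n and match x^{r+n}. The recurrence is
  D(n) a_n - 4 a_{n-1} - 1 a_{n-2} = 0,  where D(n) = (r+n)(r+n-1) + (7/6)(r+n) + (-1/3).
  a_n = [4 a_{n-1} + 1 a_{n-2}] / D(n).
Since the indicial polynomial factors as (r - r_1)(r - r_2), D(n) = (r_1 + n - r_1)(r_1 + n - r_2) = n(n + 7/6).
Evaluating step by step (a_0 = 1):
  n = 1: D(1) = 1(1 + 7/6) = 13/6; numerator = 4(1) = 4; a_1 = (4)/(13/6) = 24/13
  n = 2: D(2) = 2(2 + 7/6) = 19/3; numerator = 4(24/13) + 1(1) = 109/13; a_2 = (109/13)/(19/3) = 327/247
  n = 3: D(3) = 3(3 + 7/6) = 25/2; numerator = 4(327/247) + 1(24/13) = 1764/247; a_3 = (1764/247)/(25/2) = 3528/6175

r = 1/2; a_0 = 1; a_1 = 24/13; a_2 = 327/247; a_3 = 3528/6175


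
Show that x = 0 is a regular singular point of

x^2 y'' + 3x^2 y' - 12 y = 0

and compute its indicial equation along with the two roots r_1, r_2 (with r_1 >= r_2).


Divide by x^2 to reach normal form y'' + P_1(x) y' + P_2(x) y = 0 with P_1(x) = 3 and P_2(x) = -12/x^2.
x = 0 is a singular point because the y-coefficient -12/x^2 has a pole at x = 0.
It is a regular singular point because x P_1(x) = p(x) = 3x and x^2 P_2(x) = q(x) = -12 are polynomials, hence analytic at x = 0.
p(0) = 0,  q(0) = -12.
Indicial equation: r(r-1) + p(0) r + q(0) = 0, i.e. r^2 + (p(0) - 1) r + q(0) = 0, i.e. r^2 - 1 r - 12 = 0.
Discriminant: (-1)^2 - 4(-12) = 49, so r = (1 ± 7)/2.
Solving: r_1 = 4, r_2 = -3.

indicial: r^2 - 1 r - 12 = 0; roots r_1 = 4, r_2 = -3


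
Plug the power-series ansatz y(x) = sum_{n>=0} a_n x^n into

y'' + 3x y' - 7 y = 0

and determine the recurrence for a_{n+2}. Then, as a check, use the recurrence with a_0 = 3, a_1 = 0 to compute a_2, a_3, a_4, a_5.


Substitute y = sum_n a_n x^n.
y''(x) has coefficient (n+2)(n+1) a_{n+2} at x^n;
3 x y'(x) has coefficient 3 n a_n at x^n (shift);
-7 y(x) has coefficient -7 a_n at x^n.
Matching x^n: (n+2)(n+1) a_{n+2} + (3n - 7) a_n = 0.
Thus a_{n+2} = (-3n + 7) / ((n+1)(n+2)) * a_n.

Check with a_0 = 3, a_1 = 0 (apply the recurrence for n = 0, 1, 2, 3): a_0 = 3, a_1 = 0, a_2 = 21/2, a_3 = 0, a_4 = 7/8, a_5 = 0.

a_(n+2) = (-3n + 7) / ((n+1)(n+2)) * a_n; check: a_0 = 3, a_1 = 0, a_2 = 21/2, a_3 = 0, a_4 = 7/8, a_5 = 0


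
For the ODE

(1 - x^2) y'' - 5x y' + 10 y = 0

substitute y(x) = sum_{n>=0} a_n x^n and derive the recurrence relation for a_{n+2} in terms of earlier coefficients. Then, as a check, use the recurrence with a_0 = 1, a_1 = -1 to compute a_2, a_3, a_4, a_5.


Substitute y = sum_n a_n x^n.
(1 - 1 x^2) y'' contributes (n+2)(n+1) a_{n+2} - n(n-1) a_n at x^n.
-5 x y'(x) contributes -5 n a_n at x^n.
10 y(x) contributes 10 a_n at x^n.
Matching x^n: (n+2)(n+1) a_{n+2} + (-n(n-1) - 5 n + 10) a_n = 0.
Thus a_{n+2} = (n(n-1) + 5 n - 10) / ((n+1)(n+2)) * a_n.

Check with a_0 = 1, a_1 = -1 (apply the recurrence for n = 0, 1, 2, 3): a_0 = 1, a_1 = -1, a_2 = -5, a_3 = 5/6, a_4 = -5/6, a_5 = 11/24.

a_(n+2) = (n(n-1) + 5 n - 10) / ((n+1)(n+2)) * a_n; check: a_0 = 1, a_1 = -1, a_2 = -5, a_3 = 5/6, a_4 = -5/6, a_5 = 11/24


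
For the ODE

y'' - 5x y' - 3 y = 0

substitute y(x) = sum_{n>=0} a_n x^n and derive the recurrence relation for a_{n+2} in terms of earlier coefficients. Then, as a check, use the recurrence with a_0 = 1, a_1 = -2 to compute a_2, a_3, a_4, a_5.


Substitute y = sum_n a_n x^n.
y''(x) has coefficient (n+2)(n+1) a_{n+2} at x^n;
-5 x y'(x) has coefficient -5 n a_n at x^n (shift);
-3 y(x) has coefficient -3 a_n at x^n.
Matching x^n: (n+2)(n+1) a_{n+2} + (-5n - 3) a_n = 0.
Thus a_{n+2} = (5n + 3) / ((n+1)(n+2)) * a_n.

Check with a_0 = 1, a_1 = -2 (apply the recurrence for n = 0, 1, 2, 3): a_0 = 1, a_1 = -2, a_2 = 3/2, a_3 = -8/3, a_4 = 13/8, a_5 = -12/5.

a_(n+2) = (5n + 3) / ((n+1)(n+2)) * a_n; check: a_0 = 1, a_1 = -2, a_2 = 3/2, a_3 = -8/3, a_4 = 13/8, a_5 = -12/5


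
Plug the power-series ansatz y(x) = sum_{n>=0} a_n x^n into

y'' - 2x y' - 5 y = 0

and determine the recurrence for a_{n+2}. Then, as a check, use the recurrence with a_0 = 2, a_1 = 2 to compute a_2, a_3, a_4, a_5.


Substitute y = sum_n a_n x^n.
y''(x) has coefficient (n+2)(n+1) a_{n+2} at x^n;
-2 x y'(x) has coefficient -2 n a_n at x^n (shift);
-5 y(x) has coefficient -5 a_n at x^n.
Matching x^n: (n+2)(n+1) a_{n+2} + (-2n - 5) a_n = 0.
Thus a_{n+2} = (2n + 5) / ((n+1)(n+2)) * a_n.

Check with a_0 = 2, a_1 = 2 (apply the recurrence for n = 0, 1, 2, 3): a_0 = 2, a_1 = 2, a_2 = 5, a_3 = 7/3, a_4 = 15/4, a_5 = 77/60.

a_(n+2) = (2n + 5) / ((n+1)(n+2)) * a_n; check: a_0 = 2, a_1 = 2, a_2 = 5, a_3 = 7/3, a_4 = 15/4, a_5 = 77/60


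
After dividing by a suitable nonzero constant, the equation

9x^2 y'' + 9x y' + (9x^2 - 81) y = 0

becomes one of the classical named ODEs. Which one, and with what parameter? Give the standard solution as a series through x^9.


All three coefficients share the factor 9; dividing through by 9 gives  x^2 y'' + x y' + (x^2 - 9) y = 0.
This matches the Bessel equation x^2 y'' + x y' + (x^2 - nu^2) y = 0 with nu^2 = 9, so nu = 3; the solution bounded at x = 0 is J_3(x).
Frobenius at x = 0: indicial roots ±nu; for r = nu the recurrence k(k + 2nu) c_k = -c_{k-2} gives the standard series J_nu(x) = sum_{k>=0} (-1)^k / (k! (k+nu)!) (x/2)^(2k+nu). Evaluate the first 4 terms:
  k = 0: (-1)^0 / (0! * 3! * 2^3) x^3 = 1/(1*6*8) x^3 = (1/48) x^3
  k = 1: (-1)^1 / (1! * 4! * 2^5) x^5 = -1/(1*24*32) x^5 = (-1/768) x^5
  k = 2: (-1)^2 / (2! * 5! * 2^7) x^7 = 1/(2*120*128) x^7 = (1/30720) x^7
  k = 3: (-1)^3 / (3! * 6! * 2^9) x^9 = -1/(6*720*512) x^9 = (-1/2211840) x^9
Hence J_3(x) = -x^9/2211840 + x^7/30720 - x^5/768 + x^3/48 + ....

J_3(x); series = -x^9/2211840 + x^7/30720 - x^5/768 + x^3/48


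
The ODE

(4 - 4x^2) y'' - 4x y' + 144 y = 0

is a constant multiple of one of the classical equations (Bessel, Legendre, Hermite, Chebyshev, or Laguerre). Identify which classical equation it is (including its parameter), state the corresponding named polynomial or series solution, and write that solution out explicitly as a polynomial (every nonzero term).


All three coefficients share the factor 4; dividing through by 4 gives  (1 - x^2) y'' - x y' + 36 y = 0.
This matches the Chebyshev equation (1 - x^2) y'' - x y' + n^2 y = 0 (note the -x y' term, not -2x y') with n^2 = 36, so n = 6; the polynomial solution is T_6(x).
With y = sum_k a_k x^k, matching x^k gives (k+2)(k+1) a_{k+2} = (k^2 - n^2) a_k = (k - 6)(k + 6) a_k. The right side vanishes at k = 6, so the series with the parity of 6 terminates at degree 6.
Standard normalization: leading coefficient of T_n is 2^(n-1), so a_6 = 2^5 = 32. Work downward with a_k = (k+1)(k+2) a_{k+2} / ((k - 6)(k + 6)):
  a_4 = (5)(6)(32) / ((4 - 6)(4 + 6)) = 960/(-20) = -48
  a_2 = (3)(4)(-48) / ((2 - 6)(2 + 6)) = -576/(-32) = 18
  a_0 = (1)(2)(18) / ((0 - 6)(0 + 6)) = 36/(-36) = -1
Hence T_6(x) = 32 x^6 - 48 x^4 + 18 x^2 - 1.

T_6(x); series = 32 x^6 - 48 x^4 + 18 x^2 - 1


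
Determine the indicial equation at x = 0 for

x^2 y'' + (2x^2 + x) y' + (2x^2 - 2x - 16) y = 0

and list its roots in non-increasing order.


Divide by x^2 to reach normal form y'' + P_1(x) y' + P_2(x) y = 0 with P_1(x) = 2 + 1/x and P_2(x) = 2 - 2/x - 16/x^2.
x = 0 is a singular point because the y'-coefficient 2 + 1/x has a pole at x = 0 and the y-coefficient 2 - 2/x - 16/x^2 has a pole at x = 0.
It is a regular singular point because x P_1(x) = p(x) = 2x + 1 and x^2 P_2(x) = q(x) = 2x^2 - 2x - 16 are polynomials, hence analytic at x = 0.
p(0) = 1,  q(0) = -16.
Indicial equation: r(r-1) + p(0) r + q(0) = 0, i.e. r^2 + (p(0) - 1) r + q(0) = 0, i.e. r^2 - 16 = 0.
Discriminant: (0)^2 - 4(-16) = 64, so r = (0 ± 8)/2.
Solving: r_1 = 4, r_2 = -4.

indicial: r^2 - 16 = 0; roots r_1 = 4, r_2 = -4


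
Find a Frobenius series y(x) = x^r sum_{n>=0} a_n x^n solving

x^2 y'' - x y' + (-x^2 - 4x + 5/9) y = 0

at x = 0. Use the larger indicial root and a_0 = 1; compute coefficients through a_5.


Write in Frobenius form y'' + (p(x)/x) y' + (q(x)/x^2) y = 0:
  p(x) = -1,  q(x) = -x^2 - 4x + 5/9.
Indicial equation: r(r-1) + (-1) r + (5/9) = 0 -> roots r_1 = 5/3, r_2 = 1/3.
Take r = r_1 = 5/3. Let y(x) = x^r sum_{n>=0} a_n x^n with a_0 = 1.
Substitute y = x^r sum a_n x^n and match x^{r+n}. The recurrence is
  D(n) a_n - 4 a_{n-1} - 1 a_{n-2} = 0,  where D(n) = (r+n)(r+n-1) + (-1)(r+n) + (5/9).
  a_n = [4 a_{n-1} + 1 a_{n-2}] / D(n).
Since the indicial polynomial factors as (r - r_1)(r - r_2), D(n) = (r_1 + n - r_1)(r_1 + n - r_2) = n(n + 4/3).
Evaluating step by step (a_0 = 1):
  n = 1: D(1) = 1(1 + 4/3) = 7/3; numerator = 4(1) = 4; a_1 = (4)/(7/3) = 12/7
  n = 2: D(2) = 2(2 + 4/3) = 20/3; numerator = 4(12/7) + 1(1) = 55/7; a_2 = (55/7)/(20/3) = 33/28
  n = 3: D(3) = 3(3 + 4/3) = 13; numerator = 4(33/28) + 1(12/7) = 45/7; a_3 = (45/7)/(13) = 45/91
  n = 4: D(4) = 4(4 + 4/3) = 64/3; numerator = 4(45/91) + 1(33/28) = 1149/364; a_4 = (1149/364)/(64/3) = 3447/23296
  n = 5: D(5) = 5(5 + 4/3) = 95/3; numerator = 4(3447/23296) + 1(45/91) = 6327/5824; a_5 = (6327/5824)/(95/3) = 999/29120

r = 5/3; a_0 = 1; a_1 = 12/7; a_2 = 33/28; a_3 = 45/91; a_4 = 3447/23296; a_5 = 999/29120


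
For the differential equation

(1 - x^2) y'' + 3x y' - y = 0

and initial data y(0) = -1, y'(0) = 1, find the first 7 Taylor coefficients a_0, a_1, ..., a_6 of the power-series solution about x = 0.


Ansatz: y(x) = sum_{n>=0} a_n x^n, so y'(x) = sum_{n>=1} n a_n x^(n-1) and y''(x) = sum_{n>=2} n(n-1) a_n x^(n-2).
Substitute into P(x) y'' + Q(x) y' + R(x) y = 0 with P(x) = 1 - x^2, Q(x) = 3x, R(x) = -1, and match powers of x.
Initial conditions: a_0 = -1, a_1 = 1.
Setting the coefficient of each power of x to zero and solving order by order (substituting the coefficients already found):
  x^0: 2 a_2 - a_0 = 0  ->  2 a_2 = a_0 = -1  ->  a_2 = -1/2
  x^1: 6 a_3 + 2 a_1 = 0  ->  6 a_3 = -2 a_1 = -2  ->  a_3 = -1/3
  x^2: 12 a_4 + 3 a_2 = 0  ->  12 a_4 = -3 a_2 = 3/2  ->  a_4 = 1/8
  x^3: 20 a_5 + 2 a_3 = 0  ->  20 a_5 = -2 a_3 = 2/3  ->  a_5 = 1/30
  x^4: 30 a_6 - a_4 = 0  ->  30 a_6 = a_4 = 1/8  ->  a_6 = 1/240
Truncated series: y(x) = -1 + x - (1/2) x^2 - (1/3) x^3 + (1/8) x^4 + (1/30) x^5 + (1/240) x^6 + O(x^7).

a_0 = -1; a_1 = 1; a_2 = -1/2; a_3 = -1/3; a_4 = 1/8; a_5 = 1/30; a_6 = 1/240
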